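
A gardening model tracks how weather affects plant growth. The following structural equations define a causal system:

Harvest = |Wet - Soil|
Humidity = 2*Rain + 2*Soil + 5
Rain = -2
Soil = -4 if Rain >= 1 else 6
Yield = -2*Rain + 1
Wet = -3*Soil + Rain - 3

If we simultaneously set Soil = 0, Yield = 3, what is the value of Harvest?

5

Setting Soil = 0, Yield = 3 by intervention discards those variables' equations.
Wet = -3*Soil + Rain - 3  [with Soil=0, Rain=-2]  = -5
Harvest = |Wet - Soil|  [with Wet=-5, Soil=0]  = 5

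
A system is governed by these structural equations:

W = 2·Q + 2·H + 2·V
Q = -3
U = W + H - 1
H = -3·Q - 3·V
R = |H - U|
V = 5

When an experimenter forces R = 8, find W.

do(R=8) replaces the equation R = |H - U| with the constant R = 8.
No directed path runs from R to W, so W keeps its natural value.
H = -3·Q - 3·V  [with Q=-3, V=5]  = -6
W = 2·Q + 2·H + 2·V  [with Q=-3, H=-6, V=5]  = -8

-8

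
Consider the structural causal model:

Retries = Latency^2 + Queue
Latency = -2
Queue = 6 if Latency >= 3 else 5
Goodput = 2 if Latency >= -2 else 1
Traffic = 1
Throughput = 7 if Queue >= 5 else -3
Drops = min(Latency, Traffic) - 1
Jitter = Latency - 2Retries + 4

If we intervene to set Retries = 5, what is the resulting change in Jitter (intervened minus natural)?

The intervention breaks the incoming arrows to Retries: Retries = Latency^2 + Queue no longer applies, and Retries = 5.
Jitter = Latency - 2Retries + 4  [with Latency=-2, Retries=5]  = -8
Without intervention: Queue = 6 if Latency >= 3 else 5  [with Latency=-2]  = 5; Retries = Latency^2 + Queue  [with Latency=-2, Queue=5]  = 9; Jitter = Latency - 2Retries + 4  [with Latency=-2, Retries=9]  = -16.
Change = -8 − (-16) = 8.

8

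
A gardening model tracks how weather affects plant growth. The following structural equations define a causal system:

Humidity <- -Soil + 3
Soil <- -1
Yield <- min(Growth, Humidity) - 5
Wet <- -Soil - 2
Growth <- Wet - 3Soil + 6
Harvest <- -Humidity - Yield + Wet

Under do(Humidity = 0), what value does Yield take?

Intervening sets Humidity = 0 and removes its equation (Humidity <- -Soil + 3).
Wet = -Soil - 2  [with Soil=-1]  = -1
Growth = Wet - 3Soil + 6  [with Wet=-1, Soil=-1]  = 8
Yield = min(Growth, Humidity) - 5  [with Growth=8, Humidity=0]  = -5

-5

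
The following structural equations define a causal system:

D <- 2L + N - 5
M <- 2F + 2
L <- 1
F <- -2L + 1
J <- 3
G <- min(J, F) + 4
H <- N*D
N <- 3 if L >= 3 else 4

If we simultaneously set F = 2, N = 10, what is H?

70

The joint intervention fixes F = 2, N = 10, removing each variable's own equation.
D = 2L + N - 5  [with L=1, N=10]  = 7
H = N*D  [with N=10, D=7]  = 70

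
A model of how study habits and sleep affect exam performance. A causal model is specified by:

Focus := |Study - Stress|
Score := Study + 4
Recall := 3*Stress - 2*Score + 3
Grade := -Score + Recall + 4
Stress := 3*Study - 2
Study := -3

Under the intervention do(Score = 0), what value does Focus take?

8

Under do(Score=0), the mechanism Score := Study + 4 is discarded; Score is fixed at 0.
Since Focus is not a descendant of the intervened variable, it is unaffected.
Stress = 3*Study - 2  [with Study=-3]  = -11
Focus = |Study - Stress|  [with Study=-3, Stress=-11]  = 8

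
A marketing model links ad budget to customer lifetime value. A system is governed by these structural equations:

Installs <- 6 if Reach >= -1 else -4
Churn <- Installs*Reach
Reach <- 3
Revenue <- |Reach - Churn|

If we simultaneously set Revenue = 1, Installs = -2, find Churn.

-6

Setting Revenue = 1, Installs = -2 by intervention discards those variables' equations.
Churn = Installs*Reach  [with Installs=-2, Reach=3]  = -6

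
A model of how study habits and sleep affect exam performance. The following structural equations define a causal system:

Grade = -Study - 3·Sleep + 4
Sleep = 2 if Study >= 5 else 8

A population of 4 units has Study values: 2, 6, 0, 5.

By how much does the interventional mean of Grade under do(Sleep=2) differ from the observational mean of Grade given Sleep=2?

do(Sleep=2) breaks Sleep's dependence on Study. With Sleep=2 fixed, Grade across the units is -4, -8, -2, -7, mean -5.25.
Conditioning on Sleep=2 selects the 2 unit(s) with Study ∈ {6, 5}. Their Grade values: -8, -7. Mean = -7.5.
Difference = -5.25 − (-7.5) = 2.25.

2.25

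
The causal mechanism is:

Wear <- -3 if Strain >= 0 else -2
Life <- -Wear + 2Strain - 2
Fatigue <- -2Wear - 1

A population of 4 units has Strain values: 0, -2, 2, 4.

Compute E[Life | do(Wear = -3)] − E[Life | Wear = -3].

-2

Under do(Wear=-3), Wear's equation is replaced by Wear=-3 for every unit. Per-unit Life: 1, -3, 5, 9. Mean = 3.
Observing Wear=-3 restricts to units where Wear's equation naturally yields -3: Strain ∈ {0, 2, 4}. In that subpopulation Life = 1, 5, 9, mean 5.
Difference = 3 − 5 = -2.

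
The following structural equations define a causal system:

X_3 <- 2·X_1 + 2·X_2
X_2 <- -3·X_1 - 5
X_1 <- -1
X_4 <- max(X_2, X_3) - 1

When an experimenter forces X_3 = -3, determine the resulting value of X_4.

-3

The intervention breaks the incoming arrows to X_3: X_3 <- 2·X_1 + 2·X_2 no longer applies, and X_3 = -3.
X_2 = -3·X_1 - 5  [with X_1=-1]  = -2
X_4 = max(X_2, X_3) - 1  [with X_2=-2, X_3=-3]  = -3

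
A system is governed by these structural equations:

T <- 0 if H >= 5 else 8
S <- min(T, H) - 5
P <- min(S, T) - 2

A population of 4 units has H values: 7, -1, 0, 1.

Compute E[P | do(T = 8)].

-5.25

Under do(T=8), T's equation is replaced by T=8 for every unit. Per-unit P: 0, -8, -7, -6. Mean = -5.25.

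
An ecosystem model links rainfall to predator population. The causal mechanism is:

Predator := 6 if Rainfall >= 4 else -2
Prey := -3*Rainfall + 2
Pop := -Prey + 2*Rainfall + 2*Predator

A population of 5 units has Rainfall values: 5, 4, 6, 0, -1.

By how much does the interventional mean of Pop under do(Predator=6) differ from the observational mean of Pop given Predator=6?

-11

Under do(Predator=6), Predator's equation is replaced by Predator=6 for every unit. Per-unit Pop: 35, 30, 40, 10, 5. Mean = 24.
E[Pop|Predator=6] averages over only the 3 units with Predator=6 (Rainfall = 5, 4, 6): Pop = 35, 30, 40, mean 35.
Difference = 24 − 35 = -11.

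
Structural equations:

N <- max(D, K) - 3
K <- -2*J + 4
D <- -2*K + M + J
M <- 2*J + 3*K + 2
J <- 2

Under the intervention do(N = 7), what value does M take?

6

do(N=7) replaces the equation N <- max(D, K) - 3 with the constant N = 7.
M is not downstream of the intervention, so its value is determined by the original equations.
K = -2*J + 4  [with J=2]  = 0
M = 2*J + 3*K + 2  [with J=2, K=0]  = 6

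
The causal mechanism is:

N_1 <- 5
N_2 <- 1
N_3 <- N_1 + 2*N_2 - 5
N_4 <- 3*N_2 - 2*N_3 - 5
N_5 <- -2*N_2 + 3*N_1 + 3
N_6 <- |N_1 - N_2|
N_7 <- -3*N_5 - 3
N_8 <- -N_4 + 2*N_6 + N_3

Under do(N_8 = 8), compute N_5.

16

do(N_8=8) replaces the equation N_8 <- -N_4 + 2*N_6 + N_3 with the constant N_8 = 8.
N_5 is not downstream of the intervention, so its value is determined by the original equations.
N_5 = -2*N_2 + 3*N_1 + 3  [with N_2=1, N_1=5]  = 16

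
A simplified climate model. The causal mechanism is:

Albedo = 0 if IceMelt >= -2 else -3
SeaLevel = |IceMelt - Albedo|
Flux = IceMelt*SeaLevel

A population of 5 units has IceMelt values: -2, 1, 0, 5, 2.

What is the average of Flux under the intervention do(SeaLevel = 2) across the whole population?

Under do(SeaLevel=2), SeaLevel's equation is replaced by SeaLevel=2 for every unit. Per-unit Flux: -4, 2, 0, 10, 4. Mean = 2.4.

2.4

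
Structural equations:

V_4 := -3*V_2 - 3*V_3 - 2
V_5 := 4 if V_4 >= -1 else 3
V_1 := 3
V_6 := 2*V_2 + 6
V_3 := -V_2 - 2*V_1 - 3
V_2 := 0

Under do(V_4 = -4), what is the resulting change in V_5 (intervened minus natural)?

-1

Intervening sets V_4 = -4 and removes its equation (V_4 := -3*V_2 - 3*V_3 - 2).
V_5 = 4 if V_4 >= -1 else 3  [with V_4=-4]  = 3
Without intervention: V_3 = -V_2 - 2*V_1 - 3  [with V_2=0, V_1=3]  = -9; V_4 = -3*V_2 - 3*V_3 - 2  [with V_2=0, V_3=-9]  = 25; V_5 = 4 if V_4 >= -1 else 3  [with V_4=25]  = 4.
Change = 3 − 4 = -1.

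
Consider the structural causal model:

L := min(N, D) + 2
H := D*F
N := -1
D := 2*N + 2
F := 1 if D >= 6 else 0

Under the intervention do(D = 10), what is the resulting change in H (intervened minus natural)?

do(D=10) replaces the equation D := 2*N + 2 with the constant D = 10.
F = 1 if D >= 6 else 0  [with D=10]  = 1
H = D*F  [with D=10, F=1]  = 10
Without intervention: D = 2*N + 2  [with N=-1]  = 0; F = 1 if D >= 6 else 0  [with D=0]  = 0; H = D*F  [with D=0, F=0]  = 0.
Change = 10 − 0 = 10.

10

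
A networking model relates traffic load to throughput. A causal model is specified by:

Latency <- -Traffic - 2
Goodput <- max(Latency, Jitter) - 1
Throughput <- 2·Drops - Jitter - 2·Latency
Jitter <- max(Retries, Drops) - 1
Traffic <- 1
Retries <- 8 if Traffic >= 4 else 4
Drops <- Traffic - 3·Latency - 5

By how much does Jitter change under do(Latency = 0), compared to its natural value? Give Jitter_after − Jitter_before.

do(Latency=0) replaces the equation Latency <- -Traffic - 2 with the constant Latency = 0.
Drops = Traffic - 3·Latency - 5  [with Traffic=1, Latency=0]  = -4
Retries = 8 if Traffic >= 4 else 4  [with Traffic=1]  = 4
Jitter = max(Retries, Drops) - 1  [with Retries=4, Drops=-4]  = 3
Without intervention: Latency = -Traffic - 2  [with Traffic=1]  = -3; Drops = Traffic - 3·Latency - 5  [with Traffic=1, Latency=-3]  = 5; Retries = 8 if Traffic >= 4 else 4  [with Traffic=1]  = 4; Jitter = max(Retries, Drops) - 1  [with Retries=4, Drops=5]  = 4.
Change = 3 − 4 = -1.

-1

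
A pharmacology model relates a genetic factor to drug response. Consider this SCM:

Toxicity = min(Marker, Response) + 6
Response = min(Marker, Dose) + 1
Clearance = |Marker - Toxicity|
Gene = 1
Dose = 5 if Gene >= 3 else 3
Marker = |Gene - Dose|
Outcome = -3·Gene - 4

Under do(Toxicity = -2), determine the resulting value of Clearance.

4

The intervention breaks the incoming arrows to Toxicity: Toxicity = min(Marker, Response) + 6 no longer applies, and Toxicity = -2.
Dose = 5 if Gene >= 3 else 3  [with Gene=1]  = 3
Marker = |Gene - Dose|  [with Gene=1, Dose=3]  = 2
Clearance = |Marker - Toxicity|  [with Marker=2, Toxicity=-2]  = 4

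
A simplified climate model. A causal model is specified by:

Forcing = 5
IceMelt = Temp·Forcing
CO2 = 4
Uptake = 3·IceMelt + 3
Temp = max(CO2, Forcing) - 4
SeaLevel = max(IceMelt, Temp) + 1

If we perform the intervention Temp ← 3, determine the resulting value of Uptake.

48

The intervention breaks the incoming arrows to Temp: Temp = max(CO2, Forcing) - 4 no longer applies, and Temp = 3.
IceMelt = Temp·Forcing  [with Temp=3, Forcing=5]  = 15
Uptake = 3·IceMelt + 3  [with IceMelt=15]  = 48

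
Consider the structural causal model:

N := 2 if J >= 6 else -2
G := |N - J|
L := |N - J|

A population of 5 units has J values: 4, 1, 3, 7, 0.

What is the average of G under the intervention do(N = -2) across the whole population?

5

Every unit gets N=-2 under the intervention. G values become 6, 3, 5, 9, 2; E[G|do(N=-2)] = 5.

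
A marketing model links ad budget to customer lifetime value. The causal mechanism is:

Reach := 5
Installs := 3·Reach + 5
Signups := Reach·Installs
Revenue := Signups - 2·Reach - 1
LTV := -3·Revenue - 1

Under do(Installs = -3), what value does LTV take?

77

do(Installs=-3) replaces the equation Installs := 3·Reach + 5 with the constant Installs = -3.
Signups = Reach·Installs  [with Reach=5, Installs=-3]  = -15
Revenue = Signups - 2·Reach - 1  [with Signups=-15, Reach=5]  = -26
LTV = -3·Revenue - 1  [with Revenue=-26]  = 77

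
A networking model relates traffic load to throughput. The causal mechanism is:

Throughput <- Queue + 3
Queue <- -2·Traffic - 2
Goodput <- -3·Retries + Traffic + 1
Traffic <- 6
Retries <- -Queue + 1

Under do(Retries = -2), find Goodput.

do(Retries=-2) replaces the equation Retries <- -Queue + 1 with the constant Retries = -2.
Goodput = -3·Retries + Traffic + 1  [with Retries=-2, Traffic=6]  = 13

13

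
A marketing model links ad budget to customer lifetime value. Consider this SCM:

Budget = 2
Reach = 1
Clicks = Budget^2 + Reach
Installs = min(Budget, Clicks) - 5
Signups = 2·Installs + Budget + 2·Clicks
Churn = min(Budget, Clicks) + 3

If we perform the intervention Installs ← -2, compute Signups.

8

Intervening sets Installs = -2 and removes its equation (Installs = min(Budget, Clicks) - 5).
Clicks = Budget^2 + Reach  [with Budget=2, Reach=1]  = 5
Signups = 2·Installs + Budget + 2·Clicks  [with Installs=-2, Budget=2, Clicks=5]  = 8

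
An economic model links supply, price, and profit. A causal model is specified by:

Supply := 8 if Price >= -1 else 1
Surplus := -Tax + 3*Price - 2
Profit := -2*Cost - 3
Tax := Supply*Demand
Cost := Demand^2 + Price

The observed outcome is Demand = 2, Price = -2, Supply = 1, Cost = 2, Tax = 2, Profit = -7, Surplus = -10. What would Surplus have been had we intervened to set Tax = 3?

-11

Under do(Tax=3), the mechanism Tax := Supply*Demand is discarded; Tax is fixed at 3.
Surplus = -Tax + 3*Price - 2  [with Tax=3, Price=-2]  = -11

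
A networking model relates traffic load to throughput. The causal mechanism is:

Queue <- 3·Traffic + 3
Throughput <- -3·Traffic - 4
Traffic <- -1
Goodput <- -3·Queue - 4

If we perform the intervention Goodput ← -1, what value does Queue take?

0

The intervention breaks the incoming arrows to Goodput: Goodput <- -3·Queue - 4 no longer applies, and Goodput = -1.
Since Queue is not a descendant of the intervened variable, it is unaffected.
Queue = 3·Traffic + 3  [with Traffic=-1]  = 0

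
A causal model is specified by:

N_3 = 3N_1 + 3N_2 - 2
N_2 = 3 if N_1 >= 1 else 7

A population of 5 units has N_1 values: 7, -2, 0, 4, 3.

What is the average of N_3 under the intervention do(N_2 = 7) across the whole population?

26.2

do(N_2=7) breaks N_2's dependence on N_1. With N_2=7 fixed, N_3 across the units is 40, 13, 19, 31, 28, mean 26.2.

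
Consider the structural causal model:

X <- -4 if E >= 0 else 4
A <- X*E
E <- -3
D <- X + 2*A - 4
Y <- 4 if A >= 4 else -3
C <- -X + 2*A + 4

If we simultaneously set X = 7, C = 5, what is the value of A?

The joint intervention fixes X = 7, C = 5, removing each variable's own equation.
A = X*E  [with X=7, E=-3]  = -21

-21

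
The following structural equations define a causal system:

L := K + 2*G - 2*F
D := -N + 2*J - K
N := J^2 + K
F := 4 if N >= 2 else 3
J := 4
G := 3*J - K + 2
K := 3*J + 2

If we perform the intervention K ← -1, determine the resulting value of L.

Under do(K=-1), the mechanism K := 3*J + 2 is discarded; K is fixed at -1.
N = J^2 + K  [with J=4, K=-1]  = 15
G = 3*J - K + 2  [with J=4, K=-1]  = 15
F = 4 if N >= 2 else 3  [with N=15]  = 4
L = K + 2*G - 2*F  [with K=-1, G=15, F=4]  = 21

21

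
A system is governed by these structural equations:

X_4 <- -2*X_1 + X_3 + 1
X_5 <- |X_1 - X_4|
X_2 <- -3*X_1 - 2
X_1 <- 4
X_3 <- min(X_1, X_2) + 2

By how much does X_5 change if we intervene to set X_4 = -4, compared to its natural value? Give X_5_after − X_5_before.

-15

Intervening sets X_4 = -4 and removes its equation (X_4 <- -2*X_1 + X_3 + 1).
X_5 = |X_1 - X_4|  [with X_1=4, X_4=-4]  = 8
Without intervention: X_2 = -3*X_1 - 2  [with X_1=4]  = -14; X_3 = min(X_1, X_2) + 2  [with X_1=4, X_2=-14]  = -12; X_4 = -2*X_1 + X_3 + 1  [with X_1=4, X_3=-12]  = -19; X_5 = |X_1 - X_4|  [with X_1=4, X_4=-19]  = 23.
Change = 8 − 23 = -15.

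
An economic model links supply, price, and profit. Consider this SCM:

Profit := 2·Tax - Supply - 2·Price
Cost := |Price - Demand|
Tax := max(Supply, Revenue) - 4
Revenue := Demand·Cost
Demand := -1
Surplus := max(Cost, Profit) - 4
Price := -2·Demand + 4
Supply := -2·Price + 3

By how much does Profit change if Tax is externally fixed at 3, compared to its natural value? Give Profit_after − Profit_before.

28

Intervening sets Tax = 3 and removes its equation (Tax := max(Supply, Revenue) - 4).
Price = -2·Demand + 4  [with Demand=-1]  = 6
Supply = -2·Price + 3  [with Price=6]  = -9
Profit = 2·Tax - Supply - 2·Price  [with Tax=3, Supply=-9, Price=6]  = 3
Without intervention: Price = -2·Demand + 4  [with Demand=-1]  = 6; Supply = -2·Price + 3  [with Price=6]  = -9; Cost = |Price - Demand|  [with Price=6, Demand=-1]  = 7; Revenue = Demand·Cost  [with Demand=-1, Cost=7]  = -7; Tax = max(Supply, Revenue) - 4  [with Supply=-9, Revenue=-7]  = -11; Profit = 2·Tax - Supply - 2·Price  [with Tax=-11, Supply=-9, Price=6]  = -25.
Change = 3 − (-25) = 28.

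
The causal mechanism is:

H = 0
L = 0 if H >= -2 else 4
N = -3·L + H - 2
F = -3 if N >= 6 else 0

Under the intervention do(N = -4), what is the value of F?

The intervention breaks the incoming arrows to N: N = -3·L + H - 2 no longer applies, and N = -4.
F = -3 if N >= 6 else 0  [with N=-4]  = 0

0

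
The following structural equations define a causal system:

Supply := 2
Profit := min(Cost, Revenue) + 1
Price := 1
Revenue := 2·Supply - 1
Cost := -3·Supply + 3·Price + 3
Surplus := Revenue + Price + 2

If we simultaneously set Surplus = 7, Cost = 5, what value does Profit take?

Under do(Surplus = 7, Cost = 5), each intervened variable's structural equation is replaced by its fixed value.
Revenue = 2·Supply - 1  [with Supply=2]  = 3
Profit = min(Cost, Revenue) + 1  [with Cost=5, Revenue=3]  = 4

4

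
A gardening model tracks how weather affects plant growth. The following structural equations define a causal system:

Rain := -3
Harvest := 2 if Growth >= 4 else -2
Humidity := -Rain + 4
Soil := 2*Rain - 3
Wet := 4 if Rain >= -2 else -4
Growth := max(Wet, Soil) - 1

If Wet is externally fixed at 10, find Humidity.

do(Wet=10) replaces the equation Wet := 4 if Rain >= -2 else -4 with the constant Wet = 10.
Humidity is not downstream of the intervention, so its value is determined by the original equations.
Humidity = -Rain + 4  [with Rain=-3]  = 7

7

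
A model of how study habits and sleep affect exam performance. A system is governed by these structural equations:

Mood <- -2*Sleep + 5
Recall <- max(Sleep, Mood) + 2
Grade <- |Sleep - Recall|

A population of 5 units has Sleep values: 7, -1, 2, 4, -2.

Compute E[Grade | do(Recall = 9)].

Under do(Recall=9), Recall's equation is replaced by Recall=9 for every unit. Per-unit Grade: 2, 10, 7, 5, 11. Mean = 7.

7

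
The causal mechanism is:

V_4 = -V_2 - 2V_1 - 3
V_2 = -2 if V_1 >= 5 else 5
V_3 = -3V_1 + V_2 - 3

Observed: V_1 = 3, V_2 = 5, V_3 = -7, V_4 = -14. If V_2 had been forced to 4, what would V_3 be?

The intervention breaks the incoming arrows to V_2: V_2 = -2 if V_1 >= 5 else 5 no longer applies, and V_2 = 4.
V_3 = -3V_1 + V_2 - 3  [with V_1=3, V_2=4]  = -8

-8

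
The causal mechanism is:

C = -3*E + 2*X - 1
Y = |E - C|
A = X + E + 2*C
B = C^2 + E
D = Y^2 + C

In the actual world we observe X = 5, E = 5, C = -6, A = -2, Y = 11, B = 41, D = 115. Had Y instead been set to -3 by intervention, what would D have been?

Under do(Y=-3), the mechanism Y = |E - C| is discarded; Y is fixed at -3.
C = -3*E + 2*X - 1  [with E=5, X=5]  = -6
D = Y^2 + C  [with Y=-3, C=-6]  = 3

3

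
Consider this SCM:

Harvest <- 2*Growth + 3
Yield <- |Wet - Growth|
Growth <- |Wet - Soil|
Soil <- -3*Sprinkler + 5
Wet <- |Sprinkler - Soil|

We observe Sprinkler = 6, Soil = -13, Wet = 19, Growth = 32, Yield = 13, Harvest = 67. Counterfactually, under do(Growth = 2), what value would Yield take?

17

Intervening sets Growth = 2 and removes its equation (Growth <- |Wet - Soil|).
Soil = -3*Sprinkler + 5  [with Sprinkler=6]  = -13
Wet = |Sprinkler - Soil|  [with Sprinkler=6, Soil=-13]  = 19
Yield = |Wet - Growth|  [with Wet=19, Growth=2]  = 17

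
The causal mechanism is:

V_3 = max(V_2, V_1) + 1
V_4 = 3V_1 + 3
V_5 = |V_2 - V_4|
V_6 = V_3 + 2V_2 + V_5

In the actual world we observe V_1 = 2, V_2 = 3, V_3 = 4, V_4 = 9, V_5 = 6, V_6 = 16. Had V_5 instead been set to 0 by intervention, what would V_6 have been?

The intervention breaks the incoming arrows to V_5: V_5 = |V_2 - V_4| no longer applies, and V_5 = 0.
V_3 = max(V_2, V_1) + 1  [with V_2=3, V_1=2]  = 4
V_6 = V_3 + 2V_2 + V_5  [with V_3=4, V_2=3, V_5=0]  = 10

10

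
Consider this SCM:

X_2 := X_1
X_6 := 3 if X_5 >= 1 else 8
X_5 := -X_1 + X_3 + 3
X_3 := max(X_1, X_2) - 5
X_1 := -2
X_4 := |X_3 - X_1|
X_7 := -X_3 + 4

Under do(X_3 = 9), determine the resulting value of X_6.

3

The intervention breaks the incoming arrows to X_3: X_3 := max(X_1, X_2) - 5 no longer applies, and X_3 = 9.
X_5 = -X_1 + X_3 + 3  [with X_1=-2, X_3=9]  = 14
X_6 = 3 if X_5 >= 1 else 8  [with X_5=14]  = 3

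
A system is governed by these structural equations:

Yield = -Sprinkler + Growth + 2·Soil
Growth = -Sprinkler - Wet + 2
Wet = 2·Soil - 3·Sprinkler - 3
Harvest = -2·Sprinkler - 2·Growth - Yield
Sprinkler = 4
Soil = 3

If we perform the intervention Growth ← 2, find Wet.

Under do(Growth=2), the mechanism Growth = -Sprinkler - Wet + 2 is discarded; Growth is fixed at 2.
Since Wet is not a descendant of the intervened variable, it is unaffected.
Wet = 2·Soil - 3·Sprinkler - 3  [with Soil=3, Sprinkler=4]  = -9

-9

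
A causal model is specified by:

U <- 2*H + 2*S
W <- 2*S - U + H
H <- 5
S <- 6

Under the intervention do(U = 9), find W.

8

The intervention breaks the incoming arrows to U: U <- 2*H + 2*S no longer applies, and U = 9.
W = 2*S - U + H  [with S=6, U=9, H=5]  = 8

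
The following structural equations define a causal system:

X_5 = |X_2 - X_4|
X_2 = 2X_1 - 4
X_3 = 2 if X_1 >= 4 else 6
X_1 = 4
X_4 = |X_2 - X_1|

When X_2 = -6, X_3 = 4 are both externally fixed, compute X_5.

16

Under do(X_2 = -6, X_3 = 4), each intervened variable's structural equation is replaced by its fixed value.
X_4 = |X_2 - X_1|  [with X_2=-6, X_1=4]  = 10
X_5 = |X_2 - X_4|  [with X_2=-6, X_4=10]  = 16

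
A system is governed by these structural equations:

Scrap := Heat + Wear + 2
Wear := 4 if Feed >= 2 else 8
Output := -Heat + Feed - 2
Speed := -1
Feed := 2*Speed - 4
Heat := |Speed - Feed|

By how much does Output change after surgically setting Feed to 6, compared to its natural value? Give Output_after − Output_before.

10

Under do(Feed=6), the mechanism Feed := 2*Speed - 4 is discarded; Feed is fixed at 6.
Heat = |Speed - Feed|  [with Speed=-1, Feed=6]  = 7
Output = -Heat + Feed - 2  [with Heat=7, Feed=6]  = -3
Without intervention: Feed = 2*Speed - 4  [with Speed=-1]  = -6; Heat = |Speed - Feed|  [with Speed=-1, Feed=-6]  = 5; Output = -Heat + Feed - 2  [with Heat=5, Feed=-6]  = -13.
Change = -3 − (-13) = 10.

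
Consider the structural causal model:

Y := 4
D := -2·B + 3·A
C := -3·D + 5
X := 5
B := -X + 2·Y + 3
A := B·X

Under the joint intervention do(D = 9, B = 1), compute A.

Under do(D = 9, B = 1), each intervened variable's structural equation is replaced by its fixed value.
A = B·X  [with B=1, X=5]  = 5

5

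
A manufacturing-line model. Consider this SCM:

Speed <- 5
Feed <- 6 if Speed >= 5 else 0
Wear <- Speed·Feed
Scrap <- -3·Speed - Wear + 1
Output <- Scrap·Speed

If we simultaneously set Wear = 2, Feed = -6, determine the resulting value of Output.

-80

Setting Wear = 2, Feed = -6 by intervention discards those variables' equations.
Scrap = -3·Speed - Wear + 1  [with Speed=5, Wear=2]  = -16
Output = Scrap·Speed  [with Scrap=-16, Speed=5]  = -80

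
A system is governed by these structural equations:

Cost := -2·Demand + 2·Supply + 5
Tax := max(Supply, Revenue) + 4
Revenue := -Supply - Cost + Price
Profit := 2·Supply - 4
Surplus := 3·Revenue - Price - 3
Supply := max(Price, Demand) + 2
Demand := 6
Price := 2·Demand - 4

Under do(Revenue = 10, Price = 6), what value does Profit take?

12

Setting Revenue = 10, Price = 6 by intervention discards those variables' equations.
Supply = max(Price, Demand) + 2  [with Price=6, Demand=6]  = 8
Profit = 2·Supply - 4  [with Supply=8]  = 12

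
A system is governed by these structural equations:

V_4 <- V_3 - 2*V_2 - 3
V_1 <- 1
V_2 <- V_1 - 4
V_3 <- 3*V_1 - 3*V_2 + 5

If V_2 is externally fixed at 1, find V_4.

0

Under do(V_2=1), the mechanism V_2 <- V_1 - 4 is discarded; V_2 is fixed at 1.
V_3 = 3*V_1 - 3*V_2 + 5  [with V_1=1, V_2=1]  = 5
V_4 = V_3 - 2*V_2 - 3  [with V_3=5, V_2=1]  = 0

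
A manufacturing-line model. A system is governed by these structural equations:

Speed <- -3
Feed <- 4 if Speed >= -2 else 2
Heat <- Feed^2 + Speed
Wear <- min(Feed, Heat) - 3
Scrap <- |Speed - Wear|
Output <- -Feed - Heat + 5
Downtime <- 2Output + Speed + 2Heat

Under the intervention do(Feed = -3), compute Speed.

Under do(Feed=-3), the mechanism Feed <- 4 if Speed >= -2 else 2 is discarded; Feed is fixed at -3.
Speed is not downstream of the intervention, so its value is determined by the original equations.

-3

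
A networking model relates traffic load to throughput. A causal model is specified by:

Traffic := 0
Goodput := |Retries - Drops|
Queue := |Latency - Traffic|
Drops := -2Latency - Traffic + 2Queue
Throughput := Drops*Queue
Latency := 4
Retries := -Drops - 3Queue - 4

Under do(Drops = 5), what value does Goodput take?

26

The intervention breaks the incoming arrows to Drops: Drops := -2Latency - Traffic + 2Queue no longer applies, and Drops = 5.
Queue = |Latency - Traffic|  [with Latency=4, Traffic=0]  = 4
Retries = -Drops - 3Queue - 4  [with Drops=5, Queue=4]  = -21
Goodput = |Retries - Drops|  [with Retries=-21, Drops=5]  = 26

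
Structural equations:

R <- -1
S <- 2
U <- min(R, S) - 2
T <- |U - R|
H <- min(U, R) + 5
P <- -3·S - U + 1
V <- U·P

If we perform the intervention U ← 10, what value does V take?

-150

The intervention breaks the incoming arrows to U: U <- min(R, S) - 2 no longer applies, and U = 10.
P = -3·S - U + 1  [with S=2, U=10]  = -15
V = U·P  [with U=10, P=-15]  = -150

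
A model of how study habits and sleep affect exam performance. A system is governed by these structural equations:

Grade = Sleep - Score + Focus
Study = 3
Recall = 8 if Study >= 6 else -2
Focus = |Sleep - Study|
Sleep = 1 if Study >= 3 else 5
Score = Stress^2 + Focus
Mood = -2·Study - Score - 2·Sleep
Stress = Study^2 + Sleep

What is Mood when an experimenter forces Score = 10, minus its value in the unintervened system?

92

The intervention breaks the incoming arrows to Score: Score = Stress^2 + Focus no longer applies, and Score = 10.
Sleep = 1 if Study >= 3 else 5  [with Study=3]  = 1
Mood = -2·Study - Score - 2·Sleep  [with Study=3, Score=10, Sleep=1]  = -18
Without intervention: Sleep = 1 if Study >= 3 else 5  [with Study=3]  = 1; Stress = Study^2 + Sleep  [with Study=3, Sleep=1]  = 10; Focus = |Sleep - Study|  [with Sleep=1, Study=3]  = 2; Score = Stress^2 + Focus  [with Stress=10, Focus=2]  = 102; Mood = -2·Study - Score - 2·Sleep  [with Study=3, Score=102, Sleep=1]  = -110.
Change = -18 − (-110) = 92.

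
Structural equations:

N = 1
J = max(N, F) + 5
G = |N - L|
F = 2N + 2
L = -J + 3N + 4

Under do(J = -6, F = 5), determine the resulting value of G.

Setting J = -6, F = 5 by intervention discards those variables' equations.
L = -J + 3N + 4  [with J=-6, N=1]  = 13
G = |N - L|  [with N=1, L=13]  = 12

12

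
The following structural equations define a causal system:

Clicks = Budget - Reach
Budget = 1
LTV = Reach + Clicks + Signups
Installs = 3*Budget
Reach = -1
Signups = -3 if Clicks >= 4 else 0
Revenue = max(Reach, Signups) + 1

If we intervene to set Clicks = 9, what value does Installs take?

The intervention breaks the incoming arrows to Clicks: Clicks = Budget - Reach no longer applies, and Clicks = 9.
Installs is not downstream of the intervention, so its value is determined by the original equations.
Installs = 3*Budget  [with Budget=1]  = 3

3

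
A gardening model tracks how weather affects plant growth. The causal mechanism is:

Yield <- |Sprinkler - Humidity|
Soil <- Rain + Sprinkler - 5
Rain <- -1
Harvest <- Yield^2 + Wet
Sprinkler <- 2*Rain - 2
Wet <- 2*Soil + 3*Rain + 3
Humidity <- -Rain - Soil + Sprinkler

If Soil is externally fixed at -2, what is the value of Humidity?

-1

do(Soil=-2) replaces the equation Soil <- Rain + Sprinkler - 5 with the constant Soil = -2.
Sprinkler = 2*Rain - 2  [with Rain=-1]  = -4
Humidity = -Rain - Soil + Sprinkler  [with Rain=-1, Soil=-2, Sprinkler=-4]  = -1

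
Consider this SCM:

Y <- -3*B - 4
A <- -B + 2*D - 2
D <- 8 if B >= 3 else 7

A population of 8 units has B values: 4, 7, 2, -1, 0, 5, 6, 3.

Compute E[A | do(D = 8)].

The intervention sets D=8 in all 8 units regardless of B. Recomputing A per unit gives 10, 7, 12, 15, 14, 9, 8, 11; average 10.75.

10.75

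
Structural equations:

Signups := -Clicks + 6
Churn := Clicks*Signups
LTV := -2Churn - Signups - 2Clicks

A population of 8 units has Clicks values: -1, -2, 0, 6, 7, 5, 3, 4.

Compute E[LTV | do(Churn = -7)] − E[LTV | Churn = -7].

0.25

The intervention sets Churn=-7 in all 8 units regardless of Clicks. Recomputing LTV per unit gives 9, 10, 8, 2, 1, 3, 5, 4; average 5.25.
Conditioning on Churn=-7 selects the 2 unit(s) with Clicks ∈ {-1, 7}. Their LTV values: 9, 1. Mean = 5.
Difference = 5.25 − 5 = 0.25.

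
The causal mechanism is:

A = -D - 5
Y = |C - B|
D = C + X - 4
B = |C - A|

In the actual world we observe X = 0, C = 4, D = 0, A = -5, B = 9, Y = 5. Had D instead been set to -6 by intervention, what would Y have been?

The intervention breaks the incoming arrows to D: D = C + X - 4 no longer applies, and D = -6.
A = -D - 5  [with D=-6]  = 1
B = |C - A|  [with C=4, A=1]  = 3
Y = |C - B|  [with C=4, B=3]  = 1

1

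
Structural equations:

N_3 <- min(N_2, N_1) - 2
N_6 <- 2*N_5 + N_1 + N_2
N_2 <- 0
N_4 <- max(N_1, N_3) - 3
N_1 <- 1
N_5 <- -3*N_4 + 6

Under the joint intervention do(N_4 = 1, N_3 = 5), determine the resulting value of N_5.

3

The joint intervention fixes N_4 = 1, N_3 = 5, removing each variable's own equation.
N_5 = -3*N_4 + 6  [with N_4=1]  = 3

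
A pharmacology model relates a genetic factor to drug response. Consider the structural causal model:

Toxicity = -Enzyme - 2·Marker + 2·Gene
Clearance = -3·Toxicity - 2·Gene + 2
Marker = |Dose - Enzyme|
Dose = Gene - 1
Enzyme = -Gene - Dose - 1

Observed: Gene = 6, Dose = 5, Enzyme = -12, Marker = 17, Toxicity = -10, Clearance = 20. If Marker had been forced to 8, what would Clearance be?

-34

Under do(Marker=8), the mechanism Marker = |Dose - Enzyme| is discarded; Marker is fixed at 8.
Dose = Gene - 1  [with Gene=6]  = 5
Enzyme = -Gene - Dose - 1  [with Gene=6, Dose=5]  = -12
Toxicity = -Enzyme - 2·Marker + 2·Gene  [with Enzyme=-12, Marker=8, Gene=6]  = 8
Clearance = -3·Toxicity - 2·Gene + 2  [with Toxicity=8, Gene=6]  = -34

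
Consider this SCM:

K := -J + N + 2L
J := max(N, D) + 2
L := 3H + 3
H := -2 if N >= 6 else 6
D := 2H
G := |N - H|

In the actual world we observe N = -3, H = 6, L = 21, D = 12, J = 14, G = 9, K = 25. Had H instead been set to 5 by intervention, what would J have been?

do(H=5) replaces the equation H := -2 if N >= 6 else 6 with the constant H = 5.
D = 2H  [with H=5]  = 10
J = max(N, D) + 2  [with N=-3, D=10]  = 12

12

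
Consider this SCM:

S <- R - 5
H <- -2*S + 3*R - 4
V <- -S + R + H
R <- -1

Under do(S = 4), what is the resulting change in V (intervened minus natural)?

Under do(S=4), the mechanism S <- R - 5 is discarded; S is fixed at 4.
H = -2*S + 3*R - 4  [with S=4, R=-1]  = -15
V = -S + R + H  [with S=4, R=-1, H=-15]  = -20
Without intervention: S = R - 5  [with R=-1]  = -6; H = -2*S + 3*R - 4  [with S=-6, R=-1]  = 5; V = -S + R + H  [with S=-6, R=-1, H=5]  = 10.
Change = -20 − 10 = -30.

-30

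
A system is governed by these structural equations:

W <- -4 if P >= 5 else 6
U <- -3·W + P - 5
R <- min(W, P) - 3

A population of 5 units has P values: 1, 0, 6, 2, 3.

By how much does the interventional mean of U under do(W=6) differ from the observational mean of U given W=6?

0.9

The intervention sets W=6 in all 5 units regardless of P. Recomputing U per unit gives -22, -23, -17, -21, -20; average -20.6.
Conditioning on W=6 selects the 4 unit(s) with P ∈ {1, 0, 2, 3}. Their U values: -22, -23, -21, -20. Mean = -21.5.
Difference = -20.6 − (-21.5) = 0.9.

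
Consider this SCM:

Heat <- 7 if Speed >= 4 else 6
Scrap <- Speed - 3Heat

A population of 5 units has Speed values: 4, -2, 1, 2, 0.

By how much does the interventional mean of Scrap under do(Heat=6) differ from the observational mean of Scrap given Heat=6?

do(Heat=6) breaks Heat's dependence on Speed. With Heat=6 fixed, Scrap across the units is -14, -20, -17, -16, -18, mean -17.
E[Scrap|Heat=6] averages over only the 4 units with Heat=6 (Speed = -2, 1, 2, 0): Scrap = -20, -17, -16, -18, mean -17.75.
Difference = -17 − (-17.75) = 0.75.

0.75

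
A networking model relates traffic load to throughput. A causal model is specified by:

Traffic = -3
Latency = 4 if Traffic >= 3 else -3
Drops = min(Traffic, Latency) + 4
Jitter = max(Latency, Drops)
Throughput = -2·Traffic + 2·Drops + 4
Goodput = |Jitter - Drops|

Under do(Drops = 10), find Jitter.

The intervention breaks the incoming arrows to Drops: Drops = min(Traffic, Latency) + 4 no longer applies, and Drops = 10.
Latency = 4 if Traffic >= 3 else -3  [with Traffic=-3]  = -3
Jitter = max(Latency, Drops)  [with Latency=-3, Drops=10]  = 10

10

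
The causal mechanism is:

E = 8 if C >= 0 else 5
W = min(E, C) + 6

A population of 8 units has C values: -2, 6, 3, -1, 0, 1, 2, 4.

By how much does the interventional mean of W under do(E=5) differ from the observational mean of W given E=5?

3

Every unit gets E=5 under the intervention. W values become 4, 11, 9, 5, 6, 7, 8, 10; E[W|do(E=5)] = 7.5.
Conditioning on E=5 selects the 2 unit(s) with C ∈ {-2, -1}. Their W values: 4, 5. Mean = 4.5.
Difference = 7.5 − 4.5 = 3.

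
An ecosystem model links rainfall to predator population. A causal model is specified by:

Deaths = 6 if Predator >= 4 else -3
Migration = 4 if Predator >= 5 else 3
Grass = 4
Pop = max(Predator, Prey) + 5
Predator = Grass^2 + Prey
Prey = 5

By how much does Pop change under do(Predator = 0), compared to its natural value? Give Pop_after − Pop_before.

The intervention breaks the incoming arrows to Predator: Predator = Grass^2 + Prey no longer applies, and Predator = 0.
Pop = max(Predator, Prey) + 5  [with Predator=0, Prey=5]  = 10
Without intervention: Predator = Grass^2 + Prey  [with Grass=4, Prey=5]  = 21; Pop = max(Predator, Prey) + 5  [with Predator=21, Prey=5]  = 26.
Change = 10 − 26 = -16.

-16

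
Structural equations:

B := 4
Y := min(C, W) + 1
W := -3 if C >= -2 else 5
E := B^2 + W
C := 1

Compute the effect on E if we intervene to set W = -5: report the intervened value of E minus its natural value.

-2

do(W=-5) replaces the equation W := -3 if C >= -2 else 5 with the constant W = -5.
E = B^2 + W  [with B=4, W=-5]  = 11
Without intervention: W = -3 if C >= -2 else 5  [with C=1]  = -3; E = B^2 + W  [with B=4, W=-3]  = 13.
Change = 11 − 13 = -2.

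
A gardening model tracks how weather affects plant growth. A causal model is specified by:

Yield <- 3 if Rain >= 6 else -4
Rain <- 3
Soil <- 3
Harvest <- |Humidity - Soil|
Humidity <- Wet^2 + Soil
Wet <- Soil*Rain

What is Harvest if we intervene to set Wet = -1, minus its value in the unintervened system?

The intervention breaks the incoming arrows to Wet: Wet <- Soil*Rain no longer applies, and Wet = -1.
Humidity = Wet^2 + Soil  [with Wet=-1, Soil=3]  = 4
Harvest = |Humidity - Soil|  [with Humidity=4, Soil=3]  = 1
Without intervention: Wet = Soil*Rain  [with Soil=3, Rain=3]  = 9; Humidity = Wet^2 + Soil  [with Wet=9, Soil=3]  = 84; Harvest = |Humidity - Soil|  [with Humidity=84, Soil=3]  = 81.
Change = 1 − 81 = -80.

-80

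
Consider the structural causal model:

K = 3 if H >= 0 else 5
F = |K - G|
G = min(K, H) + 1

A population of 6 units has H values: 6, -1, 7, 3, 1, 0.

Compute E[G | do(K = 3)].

Every unit gets K=3 under the intervention. G values become 4, 0, 4, 4, 2, 1; E[G|do(K=3)] = 2.5.

2.5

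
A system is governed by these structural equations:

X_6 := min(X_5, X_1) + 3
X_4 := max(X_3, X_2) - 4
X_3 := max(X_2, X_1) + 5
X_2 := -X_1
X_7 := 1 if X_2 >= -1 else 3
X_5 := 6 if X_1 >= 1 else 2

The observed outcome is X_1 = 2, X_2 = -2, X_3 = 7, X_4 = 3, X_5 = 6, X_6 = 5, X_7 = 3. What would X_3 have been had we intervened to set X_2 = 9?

The intervention breaks the incoming arrows to X_2: X_2 := -X_1 no longer applies, and X_2 = 9.
X_3 = max(X_2, X_1) + 5  [with X_2=9, X_1=2]  = 14

14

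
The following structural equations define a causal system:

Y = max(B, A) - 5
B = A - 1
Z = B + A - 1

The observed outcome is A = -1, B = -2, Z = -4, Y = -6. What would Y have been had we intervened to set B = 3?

Under do(B=3), the mechanism B = A - 1 is discarded; B is fixed at 3.
Y = max(B, A) - 5  [with B=3, A=-1]  = -2

-2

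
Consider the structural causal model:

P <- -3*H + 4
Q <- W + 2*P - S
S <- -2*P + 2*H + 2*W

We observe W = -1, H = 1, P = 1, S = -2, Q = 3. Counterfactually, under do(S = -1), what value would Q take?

2

Intervening sets S = -1 and removes its equation (S <- -2*P + 2*H + 2*W).
P = -3*H + 4  [with H=1]  = 1
Q = W + 2*P - S  [with W=-1, P=1, S=-1]  = 2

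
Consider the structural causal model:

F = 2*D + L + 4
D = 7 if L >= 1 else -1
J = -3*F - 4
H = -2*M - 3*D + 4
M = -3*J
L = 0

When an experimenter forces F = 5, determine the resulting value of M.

do(F=5) replaces the equation F = 2*D + L + 4 with the constant F = 5.
J = -3*F - 4  [with F=5]  = -19
M = -3*J  [with J=-19]  = 57

57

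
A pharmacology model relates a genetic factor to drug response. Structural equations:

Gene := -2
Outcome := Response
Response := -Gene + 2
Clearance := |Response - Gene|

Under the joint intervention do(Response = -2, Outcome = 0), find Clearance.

The joint intervention fixes Response = -2, Outcome = 0, removing each variable's own equation.
Clearance = |Response - Gene|  [with Response=-2, Gene=-2]  = 0

0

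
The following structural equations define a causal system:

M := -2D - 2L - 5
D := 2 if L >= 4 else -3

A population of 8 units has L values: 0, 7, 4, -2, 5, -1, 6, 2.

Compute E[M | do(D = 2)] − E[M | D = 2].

5.75

Every unit gets D=2 under the intervention. M values become -9, -23, -17, -5, -19, -7, -21, -13; E[M|do(D=2)] = -14.25.
E[M|D=2] averages over only the 4 units with D=2 (L = 7, 4, 5, 6): M = -23, -17, -19, -21, mean -20.
Difference = -14.25 − (-20) = 5.75.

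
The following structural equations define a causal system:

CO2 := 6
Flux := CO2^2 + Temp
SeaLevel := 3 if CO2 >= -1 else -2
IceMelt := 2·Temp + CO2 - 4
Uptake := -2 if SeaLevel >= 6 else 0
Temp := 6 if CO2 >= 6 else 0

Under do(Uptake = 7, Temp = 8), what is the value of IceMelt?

18

The joint intervention fixes Uptake = 7, Temp = 8, removing each variable's own equation.
IceMelt = 2·Temp + CO2 - 4  [with Temp=8, CO2=6]  = 18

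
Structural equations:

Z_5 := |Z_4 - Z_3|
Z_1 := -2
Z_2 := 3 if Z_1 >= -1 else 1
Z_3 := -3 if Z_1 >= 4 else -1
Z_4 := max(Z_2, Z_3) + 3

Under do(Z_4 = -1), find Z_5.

Intervening sets Z_4 = -1 and removes its equation (Z_4 := max(Z_2, Z_3) + 3).
Z_3 = -3 if Z_1 >= 4 else -1  [with Z_1=-2]  = -1
Z_5 = |Z_4 - Z_3|  [with Z_4=-1, Z_3=-1]  = 0

0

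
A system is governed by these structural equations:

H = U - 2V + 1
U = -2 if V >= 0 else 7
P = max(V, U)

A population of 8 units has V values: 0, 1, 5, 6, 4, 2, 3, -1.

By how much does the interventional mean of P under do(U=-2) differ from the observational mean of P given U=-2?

do(U=-2) breaks U's dependence on V. With U=-2 fixed, P across the units is 0, 1, 5, 6, 4, 2, 3, -1, mean 2.5.
Conditioning on U=-2 selects the 7 unit(s) with V ∈ {0, 1, 5, 6, 4, 2, 3}. Their P values: 0, 1, 5, 6, 4, 2, 3. Mean = 3.
Difference = 2.5 − 3 = -0.5.

-0.5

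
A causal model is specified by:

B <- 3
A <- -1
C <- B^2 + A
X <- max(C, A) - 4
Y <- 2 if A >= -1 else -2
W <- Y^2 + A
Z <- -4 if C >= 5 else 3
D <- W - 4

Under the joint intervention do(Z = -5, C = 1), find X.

The joint intervention fixes Z = -5, C = 1, removing each variable's own equation.
X = max(C, A) - 4  [with C=1, A=-1]  = -3

-3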